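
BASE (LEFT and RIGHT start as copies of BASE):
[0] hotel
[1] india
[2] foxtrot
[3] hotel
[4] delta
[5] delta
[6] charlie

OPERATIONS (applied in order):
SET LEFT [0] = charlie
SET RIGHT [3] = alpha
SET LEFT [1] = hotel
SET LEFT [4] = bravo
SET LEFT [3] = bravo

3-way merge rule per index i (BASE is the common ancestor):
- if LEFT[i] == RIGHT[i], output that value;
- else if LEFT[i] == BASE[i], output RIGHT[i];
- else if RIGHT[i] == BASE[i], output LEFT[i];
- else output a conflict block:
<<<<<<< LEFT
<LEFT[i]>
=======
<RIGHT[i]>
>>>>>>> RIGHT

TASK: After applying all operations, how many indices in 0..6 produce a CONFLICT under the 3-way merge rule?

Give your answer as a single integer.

Answer: 1

Derivation:
Final LEFT:  [charlie, hotel, foxtrot, bravo, bravo, delta, charlie]
Final RIGHT: [hotel, india, foxtrot, alpha, delta, delta, charlie]
i=0: L=charlie, R=hotel=BASE -> take LEFT -> charlie
i=1: L=hotel, R=india=BASE -> take LEFT -> hotel
i=2: L=foxtrot R=foxtrot -> agree -> foxtrot
i=3: BASE=hotel L=bravo R=alpha all differ -> CONFLICT
i=4: L=bravo, R=delta=BASE -> take LEFT -> bravo
i=5: L=delta R=delta -> agree -> delta
i=6: L=charlie R=charlie -> agree -> charlie
Conflict count: 1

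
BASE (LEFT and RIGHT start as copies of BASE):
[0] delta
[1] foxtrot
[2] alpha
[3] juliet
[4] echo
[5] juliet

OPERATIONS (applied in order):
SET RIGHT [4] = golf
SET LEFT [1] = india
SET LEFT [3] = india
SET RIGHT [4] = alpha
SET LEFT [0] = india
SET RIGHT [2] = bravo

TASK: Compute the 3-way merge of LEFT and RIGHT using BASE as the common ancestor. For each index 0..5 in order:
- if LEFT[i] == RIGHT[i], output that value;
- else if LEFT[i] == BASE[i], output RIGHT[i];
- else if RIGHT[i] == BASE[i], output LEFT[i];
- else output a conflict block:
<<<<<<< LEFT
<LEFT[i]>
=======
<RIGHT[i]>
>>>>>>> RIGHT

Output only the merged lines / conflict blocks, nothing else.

Final LEFT:  [india, india, alpha, india, echo, juliet]
Final RIGHT: [delta, foxtrot, bravo, juliet, alpha, juliet]
i=0: L=india, R=delta=BASE -> take LEFT -> india
i=1: L=india, R=foxtrot=BASE -> take LEFT -> india
i=2: L=alpha=BASE, R=bravo -> take RIGHT -> bravo
i=3: L=india, R=juliet=BASE -> take LEFT -> india
i=4: L=echo=BASE, R=alpha -> take RIGHT -> alpha
i=5: L=juliet R=juliet -> agree -> juliet

Answer: india
india
bravo
india
alpha
juliet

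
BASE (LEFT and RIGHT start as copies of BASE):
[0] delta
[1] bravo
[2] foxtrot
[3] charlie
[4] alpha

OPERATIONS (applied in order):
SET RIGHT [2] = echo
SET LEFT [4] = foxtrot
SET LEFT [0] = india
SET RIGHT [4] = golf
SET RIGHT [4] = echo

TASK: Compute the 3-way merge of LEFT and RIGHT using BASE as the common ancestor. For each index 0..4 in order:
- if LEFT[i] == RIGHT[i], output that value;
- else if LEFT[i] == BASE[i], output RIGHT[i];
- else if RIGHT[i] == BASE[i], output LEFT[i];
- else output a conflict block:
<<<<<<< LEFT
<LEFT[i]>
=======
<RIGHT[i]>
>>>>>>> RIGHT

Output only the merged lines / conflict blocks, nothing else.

Answer: india
bravo
echo
charlie
<<<<<<< LEFT
foxtrot
=======
echo
>>>>>>> RIGHT

Derivation:
Final LEFT:  [india, bravo, foxtrot, charlie, foxtrot]
Final RIGHT: [delta, bravo, echo, charlie, echo]
i=0: L=india, R=delta=BASE -> take LEFT -> india
i=1: L=bravo R=bravo -> agree -> bravo
i=2: L=foxtrot=BASE, R=echo -> take RIGHT -> echo
i=3: L=charlie R=charlie -> agree -> charlie
i=4: BASE=alpha L=foxtrot R=echo all differ -> CONFLICT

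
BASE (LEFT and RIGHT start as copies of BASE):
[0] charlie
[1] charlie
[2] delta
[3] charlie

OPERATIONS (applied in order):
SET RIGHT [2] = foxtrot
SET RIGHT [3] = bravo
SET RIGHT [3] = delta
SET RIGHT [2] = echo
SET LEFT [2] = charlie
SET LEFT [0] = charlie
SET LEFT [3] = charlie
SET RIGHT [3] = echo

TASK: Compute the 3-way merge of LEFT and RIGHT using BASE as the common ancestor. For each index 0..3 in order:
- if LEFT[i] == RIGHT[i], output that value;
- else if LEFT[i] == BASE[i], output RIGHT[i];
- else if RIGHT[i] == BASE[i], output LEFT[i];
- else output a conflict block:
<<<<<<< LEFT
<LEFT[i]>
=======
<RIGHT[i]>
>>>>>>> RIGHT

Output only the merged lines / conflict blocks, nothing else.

Final LEFT:  [charlie, charlie, charlie, charlie]
Final RIGHT: [charlie, charlie, echo, echo]
i=0: L=charlie R=charlie -> agree -> charlie
i=1: L=charlie R=charlie -> agree -> charlie
i=2: BASE=delta L=charlie R=echo all differ -> CONFLICT
i=3: L=charlie=BASE, R=echo -> take RIGHT -> echo

Answer: charlie
charlie
<<<<<<< LEFT
charlie
=======
echo
>>>>>>> RIGHT
echo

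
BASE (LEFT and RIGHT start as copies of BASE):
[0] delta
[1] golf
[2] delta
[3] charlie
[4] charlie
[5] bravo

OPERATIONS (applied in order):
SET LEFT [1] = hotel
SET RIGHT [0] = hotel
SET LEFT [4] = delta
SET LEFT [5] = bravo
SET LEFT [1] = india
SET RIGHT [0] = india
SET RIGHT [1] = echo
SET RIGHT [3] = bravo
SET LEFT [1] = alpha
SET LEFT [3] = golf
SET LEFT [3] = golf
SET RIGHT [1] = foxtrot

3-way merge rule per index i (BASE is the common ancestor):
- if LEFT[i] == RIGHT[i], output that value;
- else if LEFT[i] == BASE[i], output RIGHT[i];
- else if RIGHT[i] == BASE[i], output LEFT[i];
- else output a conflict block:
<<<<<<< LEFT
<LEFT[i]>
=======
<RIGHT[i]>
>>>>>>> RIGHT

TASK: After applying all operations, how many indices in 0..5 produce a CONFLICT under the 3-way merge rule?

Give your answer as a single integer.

Final LEFT:  [delta, alpha, delta, golf, delta, bravo]
Final RIGHT: [india, foxtrot, delta, bravo, charlie, bravo]
i=0: L=delta=BASE, R=india -> take RIGHT -> india
i=1: BASE=golf L=alpha R=foxtrot all differ -> CONFLICT
i=2: L=delta R=delta -> agree -> delta
i=3: BASE=charlie L=golf R=bravo all differ -> CONFLICT
i=4: L=delta, R=charlie=BASE -> take LEFT -> delta
i=5: L=bravo R=bravo -> agree -> bravo
Conflict count: 2

Answer: 2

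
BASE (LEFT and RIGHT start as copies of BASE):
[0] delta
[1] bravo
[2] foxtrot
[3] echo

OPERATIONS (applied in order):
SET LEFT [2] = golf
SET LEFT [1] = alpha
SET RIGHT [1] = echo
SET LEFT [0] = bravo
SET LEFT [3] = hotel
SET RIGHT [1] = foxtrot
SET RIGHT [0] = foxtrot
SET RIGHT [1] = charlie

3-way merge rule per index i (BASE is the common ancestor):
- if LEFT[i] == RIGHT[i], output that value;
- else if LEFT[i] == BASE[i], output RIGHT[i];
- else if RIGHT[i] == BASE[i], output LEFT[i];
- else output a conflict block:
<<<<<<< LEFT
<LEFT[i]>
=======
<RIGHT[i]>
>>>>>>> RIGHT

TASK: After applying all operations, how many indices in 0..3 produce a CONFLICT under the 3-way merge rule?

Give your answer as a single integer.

Answer: 2

Derivation:
Final LEFT:  [bravo, alpha, golf, hotel]
Final RIGHT: [foxtrot, charlie, foxtrot, echo]
i=0: BASE=delta L=bravo R=foxtrot all differ -> CONFLICT
i=1: BASE=bravo L=alpha R=charlie all differ -> CONFLICT
i=2: L=golf, R=foxtrot=BASE -> take LEFT -> golf
i=3: L=hotel, R=echo=BASE -> take LEFT -> hotel
Conflict count: 2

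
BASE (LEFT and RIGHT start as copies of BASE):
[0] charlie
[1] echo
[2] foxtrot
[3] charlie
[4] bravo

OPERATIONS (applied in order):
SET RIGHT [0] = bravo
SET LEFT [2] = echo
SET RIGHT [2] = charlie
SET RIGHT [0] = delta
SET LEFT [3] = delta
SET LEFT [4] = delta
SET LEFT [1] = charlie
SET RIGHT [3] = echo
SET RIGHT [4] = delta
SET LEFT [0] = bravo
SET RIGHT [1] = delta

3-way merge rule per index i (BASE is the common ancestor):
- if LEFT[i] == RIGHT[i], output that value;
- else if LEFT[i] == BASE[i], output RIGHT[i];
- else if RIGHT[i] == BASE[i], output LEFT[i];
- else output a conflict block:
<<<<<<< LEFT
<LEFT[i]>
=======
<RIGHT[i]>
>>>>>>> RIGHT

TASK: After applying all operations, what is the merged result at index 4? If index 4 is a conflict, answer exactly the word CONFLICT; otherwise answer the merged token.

Answer: delta

Derivation:
Final LEFT:  [bravo, charlie, echo, delta, delta]
Final RIGHT: [delta, delta, charlie, echo, delta]
i=0: BASE=charlie L=bravo R=delta all differ -> CONFLICT
i=1: BASE=echo L=charlie R=delta all differ -> CONFLICT
i=2: BASE=foxtrot L=echo R=charlie all differ -> CONFLICT
i=3: BASE=charlie L=delta R=echo all differ -> CONFLICT
i=4: L=delta R=delta -> agree -> delta
Index 4 -> delta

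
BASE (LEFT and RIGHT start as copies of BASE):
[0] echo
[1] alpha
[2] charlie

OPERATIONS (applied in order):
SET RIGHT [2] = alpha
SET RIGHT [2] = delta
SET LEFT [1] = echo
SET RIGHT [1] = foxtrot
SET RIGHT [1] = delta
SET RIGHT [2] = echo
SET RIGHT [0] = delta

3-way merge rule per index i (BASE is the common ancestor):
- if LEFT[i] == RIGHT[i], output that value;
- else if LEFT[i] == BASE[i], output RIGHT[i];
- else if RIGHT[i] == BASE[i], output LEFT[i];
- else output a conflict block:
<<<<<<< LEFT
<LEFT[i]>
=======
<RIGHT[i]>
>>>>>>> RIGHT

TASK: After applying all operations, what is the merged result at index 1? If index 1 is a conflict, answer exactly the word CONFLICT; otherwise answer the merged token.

Answer: CONFLICT

Derivation:
Final LEFT:  [echo, echo, charlie]
Final RIGHT: [delta, delta, echo]
i=0: L=echo=BASE, R=delta -> take RIGHT -> delta
i=1: BASE=alpha L=echo R=delta all differ -> CONFLICT
i=2: L=charlie=BASE, R=echo -> take RIGHT -> echo
Index 1 -> CONFLICT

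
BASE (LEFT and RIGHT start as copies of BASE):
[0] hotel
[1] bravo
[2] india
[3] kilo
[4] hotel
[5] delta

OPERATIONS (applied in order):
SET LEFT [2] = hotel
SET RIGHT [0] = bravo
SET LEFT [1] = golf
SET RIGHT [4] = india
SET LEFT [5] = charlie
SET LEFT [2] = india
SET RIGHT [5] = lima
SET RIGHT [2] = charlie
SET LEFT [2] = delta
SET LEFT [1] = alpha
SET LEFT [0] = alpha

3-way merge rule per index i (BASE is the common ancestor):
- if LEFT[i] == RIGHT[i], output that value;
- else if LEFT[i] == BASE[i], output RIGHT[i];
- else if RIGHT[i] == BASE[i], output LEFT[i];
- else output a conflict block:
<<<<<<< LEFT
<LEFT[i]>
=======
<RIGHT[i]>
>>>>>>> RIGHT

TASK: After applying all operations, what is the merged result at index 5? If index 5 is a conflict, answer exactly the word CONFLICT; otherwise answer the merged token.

Final LEFT:  [alpha, alpha, delta, kilo, hotel, charlie]
Final RIGHT: [bravo, bravo, charlie, kilo, india, lima]
i=0: BASE=hotel L=alpha R=bravo all differ -> CONFLICT
i=1: L=alpha, R=bravo=BASE -> take LEFT -> alpha
i=2: BASE=india L=delta R=charlie all differ -> CONFLICT
i=3: L=kilo R=kilo -> agree -> kilo
i=4: L=hotel=BASE, R=india -> take RIGHT -> india
i=5: BASE=delta L=charlie R=lima all differ -> CONFLICT
Index 5 -> CONFLICT

Answer: CONFLICT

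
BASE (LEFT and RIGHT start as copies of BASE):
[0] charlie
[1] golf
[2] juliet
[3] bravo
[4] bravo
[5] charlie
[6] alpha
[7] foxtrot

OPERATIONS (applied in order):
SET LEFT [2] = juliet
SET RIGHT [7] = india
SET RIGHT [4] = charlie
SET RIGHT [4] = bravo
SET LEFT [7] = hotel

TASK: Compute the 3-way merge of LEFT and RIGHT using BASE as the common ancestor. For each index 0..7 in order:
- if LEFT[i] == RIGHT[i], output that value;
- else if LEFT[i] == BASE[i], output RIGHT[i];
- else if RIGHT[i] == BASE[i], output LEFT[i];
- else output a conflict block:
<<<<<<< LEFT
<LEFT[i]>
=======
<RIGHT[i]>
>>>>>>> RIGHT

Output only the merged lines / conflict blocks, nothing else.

Answer: charlie
golf
juliet
bravo
bravo
charlie
alpha
<<<<<<< LEFT
hotel
=======
india
>>>>>>> RIGHT

Derivation:
Final LEFT:  [charlie, golf, juliet, bravo, bravo, charlie, alpha, hotel]
Final RIGHT: [charlie, golf, juliet, bravo, bravo, charlie, alpha, india]
i=0: L=charlie R=charlie -> agree -> charlie
i=1: L=golf R=golf -> agree -> golf
i=2: L=juliet R=juliet -> agree -> juliet
i=3: L=bravo R=bravo -> agree -> bravo
i=4: L=bravo R=bravo -> agree -> bravo
i=5: L=charlie R=charlie -> agree -> charlie
i=6: L=alpha R=alpha -> agree -> alpha
i=7: BASE=foxtrot L=hotel R=india all differ -> CONFLICT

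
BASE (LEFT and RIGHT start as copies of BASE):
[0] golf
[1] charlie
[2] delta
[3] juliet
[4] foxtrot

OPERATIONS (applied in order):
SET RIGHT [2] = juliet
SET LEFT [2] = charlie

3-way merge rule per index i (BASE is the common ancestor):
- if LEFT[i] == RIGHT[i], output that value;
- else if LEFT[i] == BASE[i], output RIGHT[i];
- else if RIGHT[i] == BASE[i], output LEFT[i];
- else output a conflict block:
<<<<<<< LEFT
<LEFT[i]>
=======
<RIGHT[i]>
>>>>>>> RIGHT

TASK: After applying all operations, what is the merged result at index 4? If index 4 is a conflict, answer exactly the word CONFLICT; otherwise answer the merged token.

Final LEFT:  [golf, charlie, charlie, juliet, foxtrot]
Final RIGHT: [golf, charlie, juliet, juliet, foxtrot]
i=0: L=golf R=golf -> agree -> golf
i=1: L=charlie R=charlie -> agree -> charlie
i=2: BASE=delta L=charlie R=juliet all differ -> CONFLICT
i=3: L=juliet R=juliet -> agree -> juliet
i=4: L=foxtrot R=foxtrot -> agree -> foxtrot
Index 4 -> foxtrot

Answer: foxtrot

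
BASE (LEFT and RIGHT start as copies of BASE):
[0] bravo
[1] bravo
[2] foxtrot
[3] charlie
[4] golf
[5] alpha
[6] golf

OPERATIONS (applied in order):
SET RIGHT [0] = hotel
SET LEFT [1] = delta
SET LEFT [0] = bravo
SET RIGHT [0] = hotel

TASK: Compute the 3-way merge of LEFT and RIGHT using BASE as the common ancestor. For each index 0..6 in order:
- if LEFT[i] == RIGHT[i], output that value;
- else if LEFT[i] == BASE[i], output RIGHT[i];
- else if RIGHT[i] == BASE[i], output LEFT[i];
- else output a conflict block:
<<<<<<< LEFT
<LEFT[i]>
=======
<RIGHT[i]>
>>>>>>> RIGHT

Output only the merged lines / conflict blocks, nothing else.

Answer: hotel
delta
foxtrot
charlie
golf
alpha
golf

Derivation:
Final LEFT:  [bravo, delta, foxtrot, charlie, golf, alpha, golf]
Final RIGHT: [hotel, bravo, foxtrot, charlie, golf, alpha, golf]
i=0: L=bravo=BASE, R=hotel -> take RIGHT -> hotel
i=1: L=delta, R=bravo=BASE -> take LEFT -> delta
i=2: L=foxtrot R=foxtrot -> agree -> foxtrot
i=3: L=charlie R=charlie -> agree -> charlie
i=4: L=golf R=golf -> agree -> golf
i=5: L=alpha R=alpha -> agree -> alpha
i=6: L=golf R=golf -> agree -> golf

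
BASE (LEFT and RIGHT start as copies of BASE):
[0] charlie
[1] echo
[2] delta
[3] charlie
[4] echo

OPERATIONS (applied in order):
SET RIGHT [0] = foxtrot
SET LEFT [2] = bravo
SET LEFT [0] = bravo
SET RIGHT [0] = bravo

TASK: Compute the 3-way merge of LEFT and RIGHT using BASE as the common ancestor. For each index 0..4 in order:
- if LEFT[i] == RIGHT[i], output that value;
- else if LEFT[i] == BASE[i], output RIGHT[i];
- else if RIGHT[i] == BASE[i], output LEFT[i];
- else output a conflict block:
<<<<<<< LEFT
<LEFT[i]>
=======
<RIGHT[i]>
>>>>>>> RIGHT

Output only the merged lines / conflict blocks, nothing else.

Answer: bravo
echo
bravo
charlie
echo

Derivation:
Final LEFT:  [bravo, echo, bravo, charlie, echo]
Final RIGHT: [bravo, echo, delta, charlie, echo]
i=0: L=bravo R=bravo -> agree -> bravo
i=1: L=echo R=echo -> agree -> echo
i=2: L=bravo, R=delta=BASE -> take LEFT -> bravo
i=3: L=charlie R=charlie -> agree -> charlie
i=4: L=echo R=echo -> agree -> echo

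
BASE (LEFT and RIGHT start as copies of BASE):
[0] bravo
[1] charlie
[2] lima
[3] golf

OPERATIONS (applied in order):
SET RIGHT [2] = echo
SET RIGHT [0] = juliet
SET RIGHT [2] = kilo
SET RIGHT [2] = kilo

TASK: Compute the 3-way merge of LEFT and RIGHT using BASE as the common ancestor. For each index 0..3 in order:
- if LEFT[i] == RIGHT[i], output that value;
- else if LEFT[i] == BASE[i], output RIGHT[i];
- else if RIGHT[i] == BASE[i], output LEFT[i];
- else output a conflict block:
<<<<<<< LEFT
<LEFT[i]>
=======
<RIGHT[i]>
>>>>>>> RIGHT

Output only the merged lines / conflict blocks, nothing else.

Final LEFT:  [bravo, charlie, lima, golf]
Final RIGHT: [juliet, charlie, kilo, golf]
i=0: L=bravo=BASE, R=juliet -> take RIGHT -> juliet
i=1: L=charlie R=charlie -> agree -> charlie
i=2: L=lima=BASE, R=kilo -> take RIGHT -> kilo
i=3: L=golf R=golf -> agree -> golf

Answer: juliet
charlie
kilo
golf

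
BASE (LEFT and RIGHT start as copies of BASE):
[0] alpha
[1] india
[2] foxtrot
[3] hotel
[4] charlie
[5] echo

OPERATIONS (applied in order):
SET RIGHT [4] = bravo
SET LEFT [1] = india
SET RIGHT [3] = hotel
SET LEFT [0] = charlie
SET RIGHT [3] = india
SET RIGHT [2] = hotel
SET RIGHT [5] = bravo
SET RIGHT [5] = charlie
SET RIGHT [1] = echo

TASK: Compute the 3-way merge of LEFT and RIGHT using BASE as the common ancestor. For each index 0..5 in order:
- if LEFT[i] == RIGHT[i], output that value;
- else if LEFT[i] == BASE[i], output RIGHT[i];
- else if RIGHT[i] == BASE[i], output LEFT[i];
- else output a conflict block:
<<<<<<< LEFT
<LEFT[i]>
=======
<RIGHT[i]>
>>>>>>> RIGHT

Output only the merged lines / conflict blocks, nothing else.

Answer: charlie
echo
hotel
india
bravo
charlie

Derivation:
Final LEFT:  [charlie, india, foxtrot, hotel, charlie, echo]
Final RIGHT: [alpha, echo, hotel, india, bravo, charlie]
i=0: L=charlie, R=alpha=BASE -> take LEFT -> charlie
i=1: L=india=BASE, R=echo -> take RIGHT -> echo
i=2: L=foxtrot=BASE, R=hotel -> take RIGHT -> hotel
i=3: L=hotel=BASE, R=india -> take RIGHT -> india
i=4: L=charlie=BASE, R=bravo -> take RIGHT -> bravo
i=5: L=echo=BASE, R=charlie -> take RIGHT -> charlie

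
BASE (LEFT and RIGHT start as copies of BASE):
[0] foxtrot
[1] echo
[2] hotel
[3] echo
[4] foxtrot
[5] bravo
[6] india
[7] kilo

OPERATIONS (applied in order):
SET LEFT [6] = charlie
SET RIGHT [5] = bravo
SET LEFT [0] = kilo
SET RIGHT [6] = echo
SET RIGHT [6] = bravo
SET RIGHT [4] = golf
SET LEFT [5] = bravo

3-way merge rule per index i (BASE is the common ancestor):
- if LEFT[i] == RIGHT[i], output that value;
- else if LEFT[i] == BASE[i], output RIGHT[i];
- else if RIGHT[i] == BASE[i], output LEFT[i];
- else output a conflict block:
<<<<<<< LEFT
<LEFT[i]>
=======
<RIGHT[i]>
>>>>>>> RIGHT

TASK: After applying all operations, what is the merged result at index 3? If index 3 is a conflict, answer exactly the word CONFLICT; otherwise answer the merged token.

Answer: echo

Derivation:
Final LEFT:  [kilo, echo, hotel, echo, foxtrot, bravo, charlie, kilo]
Final RIGHT: [foxtrot, echo, hotel, echo, golf, bravo, bravo, kilo]
i=0: L=kilo, R=foxtrot=BASE -> take LEFT -> kilo
i=1: L=echo R=echo -> agree -> echo
i=2: L=hotel R=hotel -> agree -> hotel
i=3: L=echo R=echo -> agree -> echo
i=4: L=foxtrot=BASE, R=golf -> take RIGHT -> golf
i=5: L=bravo R=bravo -> agree -> bravo
i=6: BASE=india L=charlie R=bravo all differ -> CONFLICT
i=7: L=kilo R=kilo -> agree -> kilo
Index 3 -> echo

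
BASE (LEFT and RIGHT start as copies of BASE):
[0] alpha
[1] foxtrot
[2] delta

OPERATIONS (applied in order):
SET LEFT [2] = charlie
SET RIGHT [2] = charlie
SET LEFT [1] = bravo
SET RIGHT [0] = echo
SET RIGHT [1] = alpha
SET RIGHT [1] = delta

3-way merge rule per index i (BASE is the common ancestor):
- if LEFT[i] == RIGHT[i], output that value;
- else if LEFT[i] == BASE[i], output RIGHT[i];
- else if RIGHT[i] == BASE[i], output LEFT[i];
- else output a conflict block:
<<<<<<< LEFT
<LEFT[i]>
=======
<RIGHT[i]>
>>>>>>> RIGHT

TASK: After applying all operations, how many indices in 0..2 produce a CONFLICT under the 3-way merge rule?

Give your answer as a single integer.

Answer: 1

Derivation:
Final LEFT:  [alpha, bravo, charlie]
Final RIGHT: [echo, delta, charlie]
i=0: L=alpha=BASE, R=echo -> take RIGHT -> echo
i=1: BASE=foxtrot L=bravo R=delta all differ -> CONFLICT
i=2: L=charlie R=charlie -> agree -> charlie
Conflict count: 1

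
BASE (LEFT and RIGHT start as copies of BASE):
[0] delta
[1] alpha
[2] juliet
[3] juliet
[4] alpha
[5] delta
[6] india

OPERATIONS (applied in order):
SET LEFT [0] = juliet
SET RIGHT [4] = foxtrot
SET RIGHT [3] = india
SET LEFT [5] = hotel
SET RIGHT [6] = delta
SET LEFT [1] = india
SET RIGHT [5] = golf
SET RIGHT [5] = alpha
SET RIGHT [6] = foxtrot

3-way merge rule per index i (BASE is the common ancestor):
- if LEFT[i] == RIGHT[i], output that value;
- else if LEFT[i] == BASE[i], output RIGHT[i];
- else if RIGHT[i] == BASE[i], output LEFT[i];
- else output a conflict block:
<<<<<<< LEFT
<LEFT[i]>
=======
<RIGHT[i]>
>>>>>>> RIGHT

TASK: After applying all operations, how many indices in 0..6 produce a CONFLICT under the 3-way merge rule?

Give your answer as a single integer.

Final LEFT:  [juliet, india, juliet, juliet, alpha, hotel, india]
Final RIGHT: [delta, alpha, juliet, india, foxtrot, alpha, foxtrot]
i=0: L=juliet, R=delta=BASE -> take LEFT -> juliet
i=1: L=india, R=alpha=BASE -> take LEFT -> india
i=2: L=juliet R=juliet -> agree -> juliet
i=3: L=juliet=BASE, R=india -> take RIGHT -> india
i=4: L=alpha=BASE, R=foxtrot -> take RIGHT -> foxtrot
i=5: BASE=delta L=hotel R=alpha all differ -> CONFLICT
i=6: L=india=BASE, R=foxtrot -> take RIGHT -> foxtrot
Conflict count: 1

Answer: 1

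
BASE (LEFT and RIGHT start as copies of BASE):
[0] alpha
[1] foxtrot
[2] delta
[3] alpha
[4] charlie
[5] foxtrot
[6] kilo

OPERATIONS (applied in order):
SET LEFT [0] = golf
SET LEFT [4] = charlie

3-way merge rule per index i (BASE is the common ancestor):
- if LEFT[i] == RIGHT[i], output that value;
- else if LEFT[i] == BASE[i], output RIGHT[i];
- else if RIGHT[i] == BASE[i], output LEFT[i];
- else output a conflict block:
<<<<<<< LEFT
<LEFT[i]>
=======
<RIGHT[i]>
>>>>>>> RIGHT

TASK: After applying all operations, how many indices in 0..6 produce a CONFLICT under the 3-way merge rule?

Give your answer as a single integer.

Final LEFT:  [golf, foxtrot, delta, alpha, charlie, foxtrot, kilo]
Final RIGHT: [alpha, foxtrot, delta, alpha, charlie, foxtrot, kilo]
i=0: L=golf, R=alpha=BASE -> take LEFT -> golf
i=1: L=foxtrot R=foxtrot -> agree -> foxtrot
i=2: L=delta R=delta -> agree -> delta
i=3: L=alpha R=alpha -> agree -> alpha
i=4: L=charlie R=charlie -> agree -> charlie
i=5: L=foxtrot R=foxtrot -> agree -> foxtrot
i=6: L=kilo R=kilo -> agree -> kilo
Conflict count: 0

Answer: 0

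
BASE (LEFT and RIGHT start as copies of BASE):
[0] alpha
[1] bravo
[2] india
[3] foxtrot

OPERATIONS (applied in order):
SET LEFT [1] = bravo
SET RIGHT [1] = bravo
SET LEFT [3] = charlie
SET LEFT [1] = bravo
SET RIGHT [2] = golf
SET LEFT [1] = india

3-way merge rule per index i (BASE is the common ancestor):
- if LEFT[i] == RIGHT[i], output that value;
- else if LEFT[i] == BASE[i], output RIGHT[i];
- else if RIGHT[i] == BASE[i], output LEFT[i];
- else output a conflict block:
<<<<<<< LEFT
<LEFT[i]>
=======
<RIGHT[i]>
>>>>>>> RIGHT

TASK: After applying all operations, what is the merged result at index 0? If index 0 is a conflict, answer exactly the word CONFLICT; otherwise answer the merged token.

Answer: alpha

Derivation:
Final LEFT:  [alpha, india, india, charlie]
Final RIGHT: [alpha, bravo, golf, foxtrot]
i=0: L=alpha R=alpha -> agree -> alpha
i=1: L=india, R=bravo=BASE -> take LEFT -> india
i=2: L=india=BASE, R=golf -> take RIGHT -> golf
i=3: L=charlie, R=foxtrot=BASE -> take LEFT -> charlie
Index 0 -> alpha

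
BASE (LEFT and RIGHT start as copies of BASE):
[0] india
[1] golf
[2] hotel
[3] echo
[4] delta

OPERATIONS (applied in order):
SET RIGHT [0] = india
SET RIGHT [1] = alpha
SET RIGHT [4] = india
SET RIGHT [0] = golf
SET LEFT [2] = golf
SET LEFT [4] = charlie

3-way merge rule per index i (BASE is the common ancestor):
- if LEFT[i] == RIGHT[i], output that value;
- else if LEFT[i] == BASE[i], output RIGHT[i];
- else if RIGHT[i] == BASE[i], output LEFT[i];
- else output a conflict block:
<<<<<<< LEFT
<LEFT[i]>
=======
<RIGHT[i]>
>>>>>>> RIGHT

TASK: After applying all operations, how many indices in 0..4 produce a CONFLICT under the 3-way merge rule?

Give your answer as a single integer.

Final LEFT:  [india, golf, golf, echo, charlie]
Final RIGHT: [golf, alpha, hotel, echo, india]
i=0: L=india=BASE, R=golf -> take RIGHT -> golf
i=1: L=golf=BASE, R=alpha -> take RIGHT -> alpha
i=2: L=golf, R=hotel=BASE -> take LEFT -> golf
i=3: L=echo R=echo -> agree -> echo
i=4: BASE=delta L=charlie R=india all differ -> CONFLICT
Conflict count: 1

Answer: 1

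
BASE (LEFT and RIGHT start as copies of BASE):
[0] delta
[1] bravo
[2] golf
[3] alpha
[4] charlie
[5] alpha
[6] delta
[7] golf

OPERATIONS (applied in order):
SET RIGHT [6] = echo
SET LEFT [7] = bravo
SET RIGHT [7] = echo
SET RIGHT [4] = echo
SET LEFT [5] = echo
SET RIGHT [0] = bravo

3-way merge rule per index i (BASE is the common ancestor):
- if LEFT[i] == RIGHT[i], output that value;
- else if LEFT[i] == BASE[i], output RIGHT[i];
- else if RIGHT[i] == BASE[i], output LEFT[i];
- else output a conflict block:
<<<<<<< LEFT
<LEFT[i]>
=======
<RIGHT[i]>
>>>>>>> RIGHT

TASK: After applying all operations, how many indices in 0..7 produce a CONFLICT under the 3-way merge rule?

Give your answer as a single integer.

Answer: 1

Derivation:
Final LEFT:  [delta, bravo, golf, alpha, charlie, echo, delta, bravo]
Final RIGHT: [bravo, bravo, golf, alpha, echo, alpha, echo, echo]
i=0: L=delta=BASE, R=bravo -> take RIGHT -> bravo
i=1: L=bravo R=bravo -> agree -> bravo
i=2: L=golf R=golf -> agree -> golf
i=3: L=alpha R=alpha -> agree -> alpha
i=4: L=charlie=BASE, R=echo -> take RIGHT -> echo
i=5: L=echo, R=alpha=BASE -> take LEFT -> echo
i=6: L=delta=BASE, R=echo -> take RIGHT -> echo
i=7: BASE=golf L=bravo R=echo all differ -> CONFLICT
Conflict count: 1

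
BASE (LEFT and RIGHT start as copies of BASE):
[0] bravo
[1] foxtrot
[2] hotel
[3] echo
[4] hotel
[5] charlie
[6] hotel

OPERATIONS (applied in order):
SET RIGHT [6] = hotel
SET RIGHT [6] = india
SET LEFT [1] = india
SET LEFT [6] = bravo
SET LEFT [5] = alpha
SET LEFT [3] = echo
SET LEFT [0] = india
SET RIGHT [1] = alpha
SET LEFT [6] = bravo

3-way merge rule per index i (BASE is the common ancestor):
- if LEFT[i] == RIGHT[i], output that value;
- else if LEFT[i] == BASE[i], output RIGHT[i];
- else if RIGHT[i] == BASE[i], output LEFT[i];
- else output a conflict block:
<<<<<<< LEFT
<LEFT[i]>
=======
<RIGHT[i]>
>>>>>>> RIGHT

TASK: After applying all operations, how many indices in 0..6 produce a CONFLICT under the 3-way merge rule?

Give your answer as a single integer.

Final LEFT:  [india, india, hotel, echo, hotel, alpha, bravo]
Final RIGHT: [bravo, alpha, hotel, echo, hotel, charlie, india]
i=0: L=india, R=bravo=BASE -> take LEFT -> india
i=1: BASE=foxtrot L=india R=alpha all differ -> CONFLICT
i=2: L=hotel R=hotel -> agree -> hotel
i=3: L=echo R=echo -> agree -> echo
i=4: L=hotel R=hotel -> agree -> hotel
i=5: L=alpha, R=charlie=BASE -> take LEFT -> alpha
i=6: BASE=hotel L=bravo R=india all differ -> CONFLICT
Conflict count: 2

Answer: 2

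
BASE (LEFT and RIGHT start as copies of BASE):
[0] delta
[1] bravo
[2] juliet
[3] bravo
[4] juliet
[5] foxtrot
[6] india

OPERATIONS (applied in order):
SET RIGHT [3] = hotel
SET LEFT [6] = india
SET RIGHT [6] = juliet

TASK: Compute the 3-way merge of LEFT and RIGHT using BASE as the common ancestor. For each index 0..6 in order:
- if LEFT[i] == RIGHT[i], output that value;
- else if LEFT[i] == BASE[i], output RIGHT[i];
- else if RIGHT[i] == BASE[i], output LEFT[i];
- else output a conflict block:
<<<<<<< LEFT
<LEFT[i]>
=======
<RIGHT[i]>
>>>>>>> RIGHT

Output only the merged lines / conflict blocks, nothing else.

Final LEFT:  [delta, bravo, juliet, bravo, juliet, foxtrot, india]
Final RIGHT: [delta, bravo, juliet, hotel, juliet, foxtrot, juliet]
i=0: L=delta R=delta -> agree -> delta
i=1: L=bravo R=bravo -> agree -> bravo
i=2: L=juliet R=juliet -> agree -> juliet
i=3: L=bravo=BASE, R=hotel -> take RIGHT -> hotel
i=4: L=juliet R=juliet -> agree -> juliet
i=5: L=foxtrot R=foxtrot -> agree -> foxtrot
i=6: L=india=BASE, R=juliet -> take RIGHT -> juliet

Answer: delta
bravo
juliet
hotel
juliet
foxtrot
juliet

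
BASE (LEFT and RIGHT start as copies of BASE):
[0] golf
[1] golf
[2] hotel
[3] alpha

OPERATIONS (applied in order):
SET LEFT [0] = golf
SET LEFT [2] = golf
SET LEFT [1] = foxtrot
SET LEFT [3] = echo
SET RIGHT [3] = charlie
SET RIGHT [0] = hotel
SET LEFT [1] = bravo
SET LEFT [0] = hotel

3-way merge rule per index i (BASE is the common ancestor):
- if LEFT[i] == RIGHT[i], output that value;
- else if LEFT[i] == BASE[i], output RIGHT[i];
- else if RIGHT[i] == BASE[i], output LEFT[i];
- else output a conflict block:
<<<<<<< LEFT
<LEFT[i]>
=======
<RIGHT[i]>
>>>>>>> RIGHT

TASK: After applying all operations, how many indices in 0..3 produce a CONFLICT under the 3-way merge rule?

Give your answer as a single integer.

Final LEFT:  [hotel, bravo, golf, echo]
Final RIGHT: [hotel, golf, hotel, charlie]
i=0: L=hotel R=hotel -> agree -> hotel
i=1: L=bravo, R=golf=BASE -> take LEFT -> bravo
i=2: L=golf, R=hotel=BASE -> take LEFT -> golf
i=3: BASE=alpha L=echo R=charlie all differ -> CONFLICT
Conflict count: 1

Answer: 1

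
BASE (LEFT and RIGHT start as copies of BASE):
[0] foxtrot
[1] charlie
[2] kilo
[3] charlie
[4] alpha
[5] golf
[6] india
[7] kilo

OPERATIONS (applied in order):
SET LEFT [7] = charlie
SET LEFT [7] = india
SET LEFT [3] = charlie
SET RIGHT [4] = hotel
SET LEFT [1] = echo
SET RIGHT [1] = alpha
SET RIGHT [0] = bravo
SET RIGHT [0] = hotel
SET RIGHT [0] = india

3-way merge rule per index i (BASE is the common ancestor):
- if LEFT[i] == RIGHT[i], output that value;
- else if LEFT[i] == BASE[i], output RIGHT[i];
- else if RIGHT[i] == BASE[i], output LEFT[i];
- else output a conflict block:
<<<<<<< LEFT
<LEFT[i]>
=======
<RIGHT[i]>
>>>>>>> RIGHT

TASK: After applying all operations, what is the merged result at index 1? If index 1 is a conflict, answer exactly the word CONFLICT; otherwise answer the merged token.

Answer: CONFLICT

Derivation:
Final LEFT:  [foxtrot, echo, kilo, charlie, alpha, golf, india, india]
Final RIGHT: [india, alpha, kilo, charlie, hotel, golf, india, kilo]
i=0: L=foxtrot=BASE, R=india -> take RIGHT -> india
i=1: BASE=charlie L=echo R=alpha all differ -> CONFLICT
i=2: L=kilo R=kilo -> agree -> kilo
i=3: L=charlie R=charlie -> agree -> charlie
i=4: L=alpha=BASE, R=hotel -> take RIGHT -> hotel
i=5: L=golf R=golf -> agree -> golf
i=6: L=india R=india -> agree -> india
i=7: L=india, R=kilo=BASE -> take LEFT -> india
Index 1 -> CONFLICT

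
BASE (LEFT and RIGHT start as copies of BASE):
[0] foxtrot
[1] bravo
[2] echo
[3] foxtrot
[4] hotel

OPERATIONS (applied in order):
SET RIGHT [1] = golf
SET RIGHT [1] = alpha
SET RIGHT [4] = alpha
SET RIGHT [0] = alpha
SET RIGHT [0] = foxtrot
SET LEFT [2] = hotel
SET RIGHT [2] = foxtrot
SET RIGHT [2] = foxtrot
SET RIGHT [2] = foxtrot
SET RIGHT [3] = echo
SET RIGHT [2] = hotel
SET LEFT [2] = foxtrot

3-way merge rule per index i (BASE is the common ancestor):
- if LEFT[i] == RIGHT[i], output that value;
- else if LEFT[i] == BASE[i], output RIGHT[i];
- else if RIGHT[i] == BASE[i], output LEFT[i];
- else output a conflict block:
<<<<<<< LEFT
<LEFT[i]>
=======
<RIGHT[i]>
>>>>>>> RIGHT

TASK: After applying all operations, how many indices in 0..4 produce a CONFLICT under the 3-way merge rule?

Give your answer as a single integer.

Answer: 1

Derivation:
Final LEFT:  [foxtrot, bravo, foxtrot, foxtrot, hotel]
Final RIGHT: [foxtrot, alpha, hotel, echo, alpha]
i=0: L=foxtrot R=foxtrot -> agree -> foxtrot
i=1: L=bravo=BASE, R=alpha -> take RIGHT -> alpha
i=2: BASE=echo L=foxtrot R=hotel all differ -> CONFLICT
i=3: L=foxtrot=BASE, R=echo -> take RIGHT -> echo
i=4: L=hotel=BASE, R=alpha -> take RIGHT -> alpha
Conflict count: 1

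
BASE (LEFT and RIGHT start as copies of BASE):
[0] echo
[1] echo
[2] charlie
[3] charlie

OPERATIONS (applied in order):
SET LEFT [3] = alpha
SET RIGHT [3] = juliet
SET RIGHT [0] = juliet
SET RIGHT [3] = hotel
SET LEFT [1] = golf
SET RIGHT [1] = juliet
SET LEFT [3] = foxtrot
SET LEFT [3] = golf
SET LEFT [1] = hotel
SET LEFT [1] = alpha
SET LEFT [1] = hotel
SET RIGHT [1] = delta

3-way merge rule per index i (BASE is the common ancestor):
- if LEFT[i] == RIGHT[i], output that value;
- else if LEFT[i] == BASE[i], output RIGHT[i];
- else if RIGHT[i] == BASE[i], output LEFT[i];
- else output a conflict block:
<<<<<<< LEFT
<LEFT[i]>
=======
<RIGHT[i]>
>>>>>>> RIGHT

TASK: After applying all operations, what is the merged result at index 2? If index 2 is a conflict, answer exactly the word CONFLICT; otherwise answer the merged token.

Answer: charlie

Derivation:
Final LEFT:  [echo, hotel, charlie, golf]
Final RIGHT: [juliet, delta, charlie, hotel]
i=0: L=echo=BASE, R=juliet -> take RIGHT -> juliet
i=1: BASE=echo L=hotel R=delta all differ -> CONFLICT
i=2: L=charlie R=charlie -> agree -> charlie
i=3: BASE=charlie L=golf R=hotel all differ -> CONFLICT
Index 2 -> charlie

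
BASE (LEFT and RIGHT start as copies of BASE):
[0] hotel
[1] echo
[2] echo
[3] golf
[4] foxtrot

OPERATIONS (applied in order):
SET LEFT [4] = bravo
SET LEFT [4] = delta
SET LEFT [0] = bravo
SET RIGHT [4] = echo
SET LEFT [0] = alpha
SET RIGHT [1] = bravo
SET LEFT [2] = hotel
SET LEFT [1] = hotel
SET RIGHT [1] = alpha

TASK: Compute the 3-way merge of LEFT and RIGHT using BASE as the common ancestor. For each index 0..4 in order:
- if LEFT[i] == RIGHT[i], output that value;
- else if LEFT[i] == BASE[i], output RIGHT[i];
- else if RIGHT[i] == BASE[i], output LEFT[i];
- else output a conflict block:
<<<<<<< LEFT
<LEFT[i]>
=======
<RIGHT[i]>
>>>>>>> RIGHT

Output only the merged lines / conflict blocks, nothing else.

Final LEFT:  [alpha, hotel, hotel, golf, delta]
Final RIGHT: [hotel, alpha, echo, golf, echo]
i=0: L=alpha, R=hotel=BASE -> take LEFT -> alpha
i=1: BASE=echo L=hotel R=alpha all differ -> CONFLICT
i=2: L=hotel, R=echo=BASE -> take LEFT -> hotel
i=3: L=golf R=golf -> agree -> golf
i=4: BASE=foxtrot L=delta R=echo all differ -> CONFLICT

Answer: alpha
<<<<<<< LEFT
hotel
=======
alpha
>>>>>>> RIGHT
hotel
golf
<<<<<<< LEFT
delta
=======
echo
>>>>>>> RIGHT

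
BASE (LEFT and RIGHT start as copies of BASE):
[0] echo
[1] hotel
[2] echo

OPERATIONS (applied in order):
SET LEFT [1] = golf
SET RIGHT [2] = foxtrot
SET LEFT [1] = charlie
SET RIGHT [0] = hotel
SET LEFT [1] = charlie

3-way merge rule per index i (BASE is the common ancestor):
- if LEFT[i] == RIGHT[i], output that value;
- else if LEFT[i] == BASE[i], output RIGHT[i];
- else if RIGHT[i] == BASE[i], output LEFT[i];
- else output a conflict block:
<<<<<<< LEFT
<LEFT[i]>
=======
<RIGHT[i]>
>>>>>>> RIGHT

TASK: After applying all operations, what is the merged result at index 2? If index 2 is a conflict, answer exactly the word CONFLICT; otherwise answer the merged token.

Answer: foxtrot

Derivation:
Final LEFT:  [echo, charlie, echo]
Final RIGHT: [hotel, hotel, foxtrot]
i=0: L=echo=BASE, R=hotel -> take RIGHT -> hotel
i=1: L=charlie, R=hotel=BASE -> take LEFT -> charlie
i=2: L=echo=BASE, R=foxtrot -> take RIGHT -> foxtrot
Index 2 -> foxtrot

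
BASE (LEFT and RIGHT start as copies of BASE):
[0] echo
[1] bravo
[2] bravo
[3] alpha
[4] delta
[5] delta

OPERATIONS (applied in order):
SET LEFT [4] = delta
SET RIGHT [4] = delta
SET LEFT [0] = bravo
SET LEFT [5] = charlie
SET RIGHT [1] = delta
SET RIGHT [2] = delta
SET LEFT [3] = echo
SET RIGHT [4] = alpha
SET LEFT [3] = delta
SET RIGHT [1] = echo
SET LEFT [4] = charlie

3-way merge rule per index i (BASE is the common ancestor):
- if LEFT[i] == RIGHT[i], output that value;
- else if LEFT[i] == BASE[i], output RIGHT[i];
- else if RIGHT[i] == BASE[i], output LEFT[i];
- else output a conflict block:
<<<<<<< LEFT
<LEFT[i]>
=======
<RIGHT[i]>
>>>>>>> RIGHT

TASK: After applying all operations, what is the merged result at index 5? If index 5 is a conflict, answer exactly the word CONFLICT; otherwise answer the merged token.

Final LEFT:  [bravo, bravo, bravo, delta, charlie, charlie]
Final RIGHT: [echo, echo, delta, alpha, alpha, delta]
i=0: L=bravo, R=echo=BASE -> take LEFT -> bravo
i=1: L=bravo=BASE, R=echo -> take RIGHT -> echo
i=2: L=bravo=BASE, R=delta -> take RIGHT -> delta
i=3: L=delta, R=alpha=BASE -> take LEFT -> delta
i=4: BASE=delta L=charlie R=alpha all differ -> CONFLICT
i=5: L=charlie, R=delta=BASE -> take LEFT -> charlie
Index 5 -> charlie

Answer: charlie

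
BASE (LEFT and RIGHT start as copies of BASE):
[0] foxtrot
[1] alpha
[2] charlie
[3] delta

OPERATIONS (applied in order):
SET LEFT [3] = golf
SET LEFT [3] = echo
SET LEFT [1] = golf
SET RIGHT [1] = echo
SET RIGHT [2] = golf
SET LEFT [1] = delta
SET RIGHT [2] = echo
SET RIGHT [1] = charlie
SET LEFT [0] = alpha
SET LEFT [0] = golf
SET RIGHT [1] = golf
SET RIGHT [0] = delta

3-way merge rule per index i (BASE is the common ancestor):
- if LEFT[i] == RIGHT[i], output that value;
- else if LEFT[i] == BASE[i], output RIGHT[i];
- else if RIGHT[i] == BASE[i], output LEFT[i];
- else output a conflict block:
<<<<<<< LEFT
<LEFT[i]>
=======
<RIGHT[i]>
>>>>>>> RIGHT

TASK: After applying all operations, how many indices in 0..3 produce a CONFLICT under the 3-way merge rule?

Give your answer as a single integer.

Answer: 2

Derivation:
Final LEFT:  [golf, delta, charlie, echo]
Final RIGHT: [delta, golf, echo, delta]
i=0: BASE=foxtrot L=golf R=delta all differ -> CONFLICT
i=1: BASE=alpha L=delta R=golf all differ -> CONFLICT
i=2: L=charlie=BASE, R=echo -> take RIGHT -> echo
i=3: L=echo, R=delta=BASE -> take LEFT -> echo
Conflict count: 2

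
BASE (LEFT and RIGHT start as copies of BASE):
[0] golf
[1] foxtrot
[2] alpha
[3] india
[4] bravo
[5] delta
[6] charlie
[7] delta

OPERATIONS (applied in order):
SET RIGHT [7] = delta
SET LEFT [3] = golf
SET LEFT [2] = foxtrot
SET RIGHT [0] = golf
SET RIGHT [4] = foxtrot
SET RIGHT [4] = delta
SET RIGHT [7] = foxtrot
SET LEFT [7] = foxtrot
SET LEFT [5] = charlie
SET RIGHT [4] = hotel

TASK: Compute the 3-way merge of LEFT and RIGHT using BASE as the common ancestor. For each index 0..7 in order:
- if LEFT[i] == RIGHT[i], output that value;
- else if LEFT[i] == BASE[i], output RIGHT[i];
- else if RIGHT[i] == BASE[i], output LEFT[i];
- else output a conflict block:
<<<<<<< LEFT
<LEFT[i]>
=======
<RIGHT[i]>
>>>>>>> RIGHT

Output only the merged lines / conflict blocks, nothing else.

Answer: golf
foxtrot
foxtrot
golf
hotel
charlie
charlie
foxtrot

Derivation:
Final LEFT:  [golf, foxtrot, foxtrot, golf, bravo, charlie, charlie, foxtrot]
Final RIGHT: [golf, foxtrot, alpha, india, hotel, delta, charlie, foxtrot]
i=0: L=golf R=golf -> agree -> golf
i=1: L=foxtrot R=foxtrot -> agree -> foxtrot
i=2: L=foxtrot, R=alpha=BASE -> take LEFT -> foxtrot
i=3: L=golf, R=india=BASE -> take LEFT -> golf
i=4: L=bravo=BASE, R=hotel -> take RIGHT -> hotel
i=5: L=charlie, R=delta=BASE -> take LEFT -> charlie
i=6: L=charlie R=charlie -> agree -> charlie
i=7: L=foxtrot R=foxtrot -> agree -> foxtrot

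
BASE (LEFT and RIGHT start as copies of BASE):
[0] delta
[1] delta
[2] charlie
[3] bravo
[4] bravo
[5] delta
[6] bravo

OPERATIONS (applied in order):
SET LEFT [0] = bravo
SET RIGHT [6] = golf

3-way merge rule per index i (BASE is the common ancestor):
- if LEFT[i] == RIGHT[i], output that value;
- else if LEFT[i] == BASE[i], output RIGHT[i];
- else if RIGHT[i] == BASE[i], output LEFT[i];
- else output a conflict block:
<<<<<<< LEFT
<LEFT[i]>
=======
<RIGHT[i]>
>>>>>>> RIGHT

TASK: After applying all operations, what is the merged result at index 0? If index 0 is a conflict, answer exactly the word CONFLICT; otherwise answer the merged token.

Final LEFT:  [bravo, delta, charlie, bravo, bravo, delta, bravo]
Final RIGHT: [delta, delta, charlie, bravo, bravo, delta, golf]
i=0: L=bravo, R=delta=BASE -> take LEFT -> bravo
i=1: L=delta R=delta -> agree -> delta
i=2: L=charlie R=charlie -> agree -> charlie
i=3: L=bravo R=bravo -> agree -> bravo
i=4: L=bravo R=bravo -> agree -> bravo
i=5: L=delta R=delta -> agree -> delta
i=6: L=bravo=BASE, R=golf -> take RIGHT -> golf
Index 0 -> bravo

Answer: bravo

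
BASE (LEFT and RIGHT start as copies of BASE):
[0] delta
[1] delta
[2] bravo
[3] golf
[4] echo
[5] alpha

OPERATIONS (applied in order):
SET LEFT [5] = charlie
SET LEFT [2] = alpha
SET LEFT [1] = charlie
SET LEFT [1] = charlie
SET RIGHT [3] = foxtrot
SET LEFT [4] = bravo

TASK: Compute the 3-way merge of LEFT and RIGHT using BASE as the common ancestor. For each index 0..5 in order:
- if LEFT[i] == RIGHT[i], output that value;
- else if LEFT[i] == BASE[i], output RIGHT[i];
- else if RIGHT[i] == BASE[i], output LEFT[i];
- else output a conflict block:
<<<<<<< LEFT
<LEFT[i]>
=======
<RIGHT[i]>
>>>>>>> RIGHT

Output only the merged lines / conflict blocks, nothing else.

Final LEFT:  [delta, charlie, alpha, golf, bravo, charlie]
Final RIGHT: [delta, delta, bravo, foxtrot, echo, alpha]
i=0: L=delta R=delta -> agree -> delta
i=1: L=charlie, R=delta=BASE -> take LEFT -> charlie
i=2: L=alpha, R=bravo=BASE -> take LEFT -> alpha
i=3: L=golf=BASE, R=foxtrot -> take RIGHT -> foxtrot
i=4: L=bravo, R=echo=BASE -> take LEFT -> bravo
i=5: L=charlie, R=alpha=BASE -> take LEFT -> charlie

Answer: delta
charlie
alpha
foxtrot
bravo
charlie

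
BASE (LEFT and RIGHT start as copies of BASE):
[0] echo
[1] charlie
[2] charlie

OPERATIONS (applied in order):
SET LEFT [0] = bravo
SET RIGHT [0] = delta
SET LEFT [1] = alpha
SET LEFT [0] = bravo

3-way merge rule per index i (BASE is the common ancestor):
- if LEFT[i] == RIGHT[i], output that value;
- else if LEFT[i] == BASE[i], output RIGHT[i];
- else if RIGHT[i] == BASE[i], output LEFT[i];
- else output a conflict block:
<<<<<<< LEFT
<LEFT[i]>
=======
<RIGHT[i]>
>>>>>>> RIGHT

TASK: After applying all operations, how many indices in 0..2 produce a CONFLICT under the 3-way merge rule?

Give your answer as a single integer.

Final LEFT:  [bravo, alpha, charlie]
Final RIGHT: [delta, charlie, charlie]
i=0: BASE=echo L=bravo R=delta all differ -> CONFLICT
i=1: L=alpha, R=charlie=BASE -> take LEFT -> alpha
i=2: L=charlie R=charlie -> agree -> charlie
Conflict count: 1

Answer: 1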